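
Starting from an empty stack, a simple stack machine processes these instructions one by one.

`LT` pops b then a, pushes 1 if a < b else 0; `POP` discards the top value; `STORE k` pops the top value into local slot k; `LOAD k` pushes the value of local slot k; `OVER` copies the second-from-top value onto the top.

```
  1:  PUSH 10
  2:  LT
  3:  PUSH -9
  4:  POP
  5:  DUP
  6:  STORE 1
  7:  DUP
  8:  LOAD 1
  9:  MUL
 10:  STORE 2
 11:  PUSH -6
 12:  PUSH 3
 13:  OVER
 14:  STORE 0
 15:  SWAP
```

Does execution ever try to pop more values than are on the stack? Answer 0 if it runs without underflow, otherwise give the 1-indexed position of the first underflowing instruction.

PUSH 10  10
LT  — needs 2 operands, stack has 1 → underflow

2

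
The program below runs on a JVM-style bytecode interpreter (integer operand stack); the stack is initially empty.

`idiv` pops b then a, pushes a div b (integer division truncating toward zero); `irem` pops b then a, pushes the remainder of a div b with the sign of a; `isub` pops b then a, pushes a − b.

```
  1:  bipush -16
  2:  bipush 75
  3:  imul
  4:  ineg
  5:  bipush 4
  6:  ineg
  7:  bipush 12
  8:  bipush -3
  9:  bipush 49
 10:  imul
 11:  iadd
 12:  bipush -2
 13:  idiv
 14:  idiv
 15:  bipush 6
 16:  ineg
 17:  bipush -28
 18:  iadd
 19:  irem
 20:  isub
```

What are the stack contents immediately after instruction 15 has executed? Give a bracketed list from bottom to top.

bipush -16 -> -16
bipush 75  -> -16 75
imul       -> -1200
ineg       -> 1200
bipush 4   -> 1200 4
ineg       -> 1200 -4
bipush 12  -> 1200 -4 12
bipush -3  -> 1200 -4 12 -3
bipush 49  -> 1200 -4 12 -3 49
imul       -> 1200 -4 12 -147
iadd       -> 1200 -4 -135
bipush -2  -> 1200 -4 -135 -2
idiv       -> 1200 -4 67
idiv       -> 1200 0
bipush 6   -> 1200 0 6

[1200, 0, 6]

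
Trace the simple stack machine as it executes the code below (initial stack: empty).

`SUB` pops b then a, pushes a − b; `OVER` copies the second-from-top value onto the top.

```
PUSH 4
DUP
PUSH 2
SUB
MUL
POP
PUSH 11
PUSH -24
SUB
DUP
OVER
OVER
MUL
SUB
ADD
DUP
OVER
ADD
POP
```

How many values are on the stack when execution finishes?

PUSH 4   → [4]
DUP      → [4, 4]
PUSH 2   → [4, 4, 2]
SUB      → [4, 2]
MUL      → [8]
POP      → []
PUSH 11  → [11]
PUSH -24 → [11, -24]
SUB      → [35]
DUP      → [35, 35]
OVER     → [35, 35, 35]
OVER     → [35, 35, 35, 35]
MUL      → [35, 35, 1225]
SUB      → [35, -1190]
ADD      → [-1155]
DUP      → [-1155, -1155]
OVER     → [-1155, -1155, -1155]
ADD      → [-1155, -2310]
POP      → [-1155]

1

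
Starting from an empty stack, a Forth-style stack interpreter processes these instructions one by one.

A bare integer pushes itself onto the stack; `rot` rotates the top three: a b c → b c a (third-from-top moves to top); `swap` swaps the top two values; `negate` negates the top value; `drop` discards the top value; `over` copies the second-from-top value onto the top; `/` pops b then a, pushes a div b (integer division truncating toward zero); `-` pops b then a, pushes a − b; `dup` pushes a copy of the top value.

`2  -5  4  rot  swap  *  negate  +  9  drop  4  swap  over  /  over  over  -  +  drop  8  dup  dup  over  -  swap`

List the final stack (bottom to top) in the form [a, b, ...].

[4, 8, 0, 8]

2      → [2]
-5     → [2, -5]
4      → [2, -5, 4]
rot    → [-5, 4, 2]
swap   → [-5, 2, 4]
*      → [-5, 8]
negate → [-5, -8]
+      → [-13]
9      → [-13, 9]
drop   → [-13]
4      → [-13, 4]
swap   → [4, -13]
over   → [4, -13, 4]
/      → [4, -3]
over   → [4, -3, 4]
over   → [4, -3, 4, -3]
-      → [4, -3, 7]
+      → [4, 4]
drop   → [4]
8      → [4, 8]
dup    → [4, 8, 8]
dup    → [4, 8, 8, 8]
over   → [4, 8, 8, 8, 8]
-      → [4, 8, 8, 0]
swap   → [4, 8, 0, 8]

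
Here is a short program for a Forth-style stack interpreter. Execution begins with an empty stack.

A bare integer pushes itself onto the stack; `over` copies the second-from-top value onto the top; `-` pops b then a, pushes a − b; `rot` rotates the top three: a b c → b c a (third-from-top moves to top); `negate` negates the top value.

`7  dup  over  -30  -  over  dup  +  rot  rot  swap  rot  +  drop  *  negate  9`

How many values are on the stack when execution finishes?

2

7      -> 7
dup    -> 7 7
over   -> 7 7 7
-30    -> 7 7 7 -30
-      -> 7 7 37
over   -> 7 7 37 7
dup    -> 7 7 37 7 7
+      -> 7 7 37 14
rot    -> 7 37 14 7
rot    -> 7 14 7 37
swap   -> 7 14 37 7
rot    -> 7 37 7 14
+      -> 7 37 21
drop   -> 7 37
*      -> 259
negate -> -259
9      -> -259 9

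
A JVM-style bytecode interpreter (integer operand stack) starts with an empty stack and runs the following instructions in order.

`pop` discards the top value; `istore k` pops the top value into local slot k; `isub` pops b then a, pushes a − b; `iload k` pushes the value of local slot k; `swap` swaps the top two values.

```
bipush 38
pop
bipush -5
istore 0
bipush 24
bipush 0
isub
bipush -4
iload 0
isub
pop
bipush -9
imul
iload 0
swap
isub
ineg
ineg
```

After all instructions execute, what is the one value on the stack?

bipush 38 → 38
pop       → (empty)
bipush -5 → -5
istore 0  → (empty)
bipush 24 → 24
bipush 0  → 24 0
isub      → 24
bipush -4 → 24 -4
iload 0   → 24 -4 -5
isub      → 24 1
pop       → 24
bipush -9 → 24 -9
imul      → -216
iload 0   → -216 -5
swap      → -5 -216
isub      → 211
ineg      → -211
ineg      → 211

211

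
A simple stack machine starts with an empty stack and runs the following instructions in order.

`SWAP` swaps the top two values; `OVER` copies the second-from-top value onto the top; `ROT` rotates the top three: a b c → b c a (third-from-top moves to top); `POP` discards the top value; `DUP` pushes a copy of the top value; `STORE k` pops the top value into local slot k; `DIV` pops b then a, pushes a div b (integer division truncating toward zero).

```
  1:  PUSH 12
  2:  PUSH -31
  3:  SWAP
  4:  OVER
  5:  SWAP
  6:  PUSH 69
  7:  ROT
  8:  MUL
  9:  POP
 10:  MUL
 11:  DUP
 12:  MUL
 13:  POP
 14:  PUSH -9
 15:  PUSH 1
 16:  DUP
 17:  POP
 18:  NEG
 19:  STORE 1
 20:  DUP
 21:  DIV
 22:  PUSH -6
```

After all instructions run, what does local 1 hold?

-1

PUSH 12  : 12
PUSH -31 : 12 -31
SWAP     : -31 12
OVER     : -31 12 -31
SWAP     : -31 -31 12
PUSH 69  : -31 -31 12 69
ROT      : -31 12 69 -31
MUL      : -31 12 -2139
POP      : -31 12
MUL      : -372
DUP      : -372 -372
MUL      : 138384
POP      : (empty)
PUSH -9  : -9
PUSH 1   : -9 1
DUP      : -9 1 1
POP      : -9 1
NEG      : -9 -1
STORE 1  : -9
DUP      : -9 -9
DIV      : 1
PUSH -6  : 1 -6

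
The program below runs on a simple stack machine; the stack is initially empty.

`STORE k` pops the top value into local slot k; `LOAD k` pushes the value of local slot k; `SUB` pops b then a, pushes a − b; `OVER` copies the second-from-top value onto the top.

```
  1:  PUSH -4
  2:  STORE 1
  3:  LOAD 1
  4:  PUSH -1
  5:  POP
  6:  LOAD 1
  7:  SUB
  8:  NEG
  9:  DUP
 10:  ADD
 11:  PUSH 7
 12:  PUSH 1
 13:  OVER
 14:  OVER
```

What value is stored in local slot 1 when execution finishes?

-4

PUSH -4 -> [-4]
STORE 1 -> []
LOAD 1  -> [-4]
PUSH -1 -> [-4, -1]
POP     -> [-4]
LOAD 1  -> [-4, -4]
SUB     -> [0]
NEG     -> [0]
DUP     -> [0, 0]
ADD     -> [0]
PUSH 7  -> [0, 7]
PUSH 1  -> [0, 7, 1]
OVER    -> [0, 7, 1, 7]
OVER    -> [0, 7, 1, 7, 1]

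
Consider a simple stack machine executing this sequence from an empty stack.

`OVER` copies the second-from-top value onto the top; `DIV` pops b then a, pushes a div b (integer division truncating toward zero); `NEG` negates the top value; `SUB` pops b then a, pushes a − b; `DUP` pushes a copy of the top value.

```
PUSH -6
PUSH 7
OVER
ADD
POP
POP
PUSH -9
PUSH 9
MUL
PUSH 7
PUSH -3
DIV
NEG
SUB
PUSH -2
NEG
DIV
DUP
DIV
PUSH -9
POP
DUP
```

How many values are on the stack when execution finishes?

2

PUSH -6  -6
PUSH 7   -6 7
OVER     -6 7 -6
ADD      -6 1
POP      -6
POP      (empty)
PUSH -9  -9
PUSH 9   -9 9
MUL      -81
PUSH 7   -81 7
PUSH -3  -81 7 -3
DIV      -81 -2
NEG      -81 2
SUB      -83
PUSH -2  -83 -2
NEG      -83 2
DIV      -41
DUP      -41 -41
DIV      1
PUSH -9  1 -9
POP      1
DUP      1 1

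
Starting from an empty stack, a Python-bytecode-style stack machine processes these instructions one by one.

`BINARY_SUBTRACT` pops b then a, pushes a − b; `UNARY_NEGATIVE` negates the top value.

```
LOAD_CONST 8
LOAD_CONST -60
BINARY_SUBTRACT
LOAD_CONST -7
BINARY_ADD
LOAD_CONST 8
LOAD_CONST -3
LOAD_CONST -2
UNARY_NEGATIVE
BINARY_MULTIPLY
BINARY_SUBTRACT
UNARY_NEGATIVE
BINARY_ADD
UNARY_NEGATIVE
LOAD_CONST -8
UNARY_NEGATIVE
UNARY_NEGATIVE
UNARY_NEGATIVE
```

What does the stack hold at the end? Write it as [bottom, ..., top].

[-47, 8]

LOAD_CONST 8    -> 8
LOAD_CONST -60  -> 8 -60
BINARY_SUBTRACT -> 68
LOAD_CONST -7   -> 68 -7
BINARY_ADD      -> 61
LOAD_CONST 8    -> 61 8
LOAD_CONST -3   -> 61 8 -3
LOAD_CONST -2   -> 61 8 -3 -2
UNARY_NEGATIVE  -> 61 8 -3 2
BINARY_MULTIPLY -> 61 8 -6
BINARY_SUBTRACT -> 61 14
UNARY_NEGATIVE  -> 61 -14
BINARY_ADD      -> 47
UNARY_NEGATIVE  -> -47
LOAD_CONST -8   -> -47 -8
UNARY_NEGATIVE  -> -47 8
UNARY_NEGATIVE  -> -47 -8
UNARY_NEGATIVE  -> -47 8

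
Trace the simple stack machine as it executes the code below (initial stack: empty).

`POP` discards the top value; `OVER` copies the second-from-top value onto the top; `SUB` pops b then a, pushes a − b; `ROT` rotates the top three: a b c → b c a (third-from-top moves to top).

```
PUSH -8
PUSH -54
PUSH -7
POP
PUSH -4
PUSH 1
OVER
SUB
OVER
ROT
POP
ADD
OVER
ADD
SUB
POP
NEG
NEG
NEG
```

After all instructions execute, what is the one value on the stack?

PUSH -8  : -8
PUSH -54 : -8 -54
PUSH -7  : -8 -54 -7
POP      : -8 -54
PUSH -4  : -8 -54 -4
PUSH 1   : -8 -54 -4 1
OVER     : -8 -54 -4 1 -4
SUB      : -8 -54 -4 5
OVER     : -8 -54 -4 5 -4
ROT      : -8 -54 5 -4 -4
POP      : -8 -54 5 -4
ADD      : -8 -54 1
OVER     : -8 -54 1 -54
ADD      : -8 -54 -53
SUB      : -8 -1
POP      : -8
NEG      : 8
NEG      : -8
NEG      : 8

8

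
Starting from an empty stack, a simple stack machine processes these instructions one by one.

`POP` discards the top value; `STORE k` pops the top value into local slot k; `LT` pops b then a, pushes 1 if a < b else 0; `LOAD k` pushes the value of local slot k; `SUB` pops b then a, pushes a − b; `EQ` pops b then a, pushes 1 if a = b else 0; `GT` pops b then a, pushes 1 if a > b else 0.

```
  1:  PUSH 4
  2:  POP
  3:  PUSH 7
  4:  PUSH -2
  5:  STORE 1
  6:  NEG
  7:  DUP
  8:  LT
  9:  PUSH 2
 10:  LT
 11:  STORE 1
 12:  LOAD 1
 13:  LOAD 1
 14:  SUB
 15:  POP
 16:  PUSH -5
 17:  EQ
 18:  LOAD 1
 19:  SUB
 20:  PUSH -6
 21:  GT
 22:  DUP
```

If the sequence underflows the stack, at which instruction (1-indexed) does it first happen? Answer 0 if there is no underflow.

PUSH 4  -> 4
POP     -> (empty)
PUSH 7  -> 7
PUSH -2 -> 7 -2
STORE 1 -> 7
NEG     -> -7
DUP     -> -7 -7
LT      -> 0
PUSH 2  -> 0 2
LT      -> 1
STORE 1 -> (empty)
LOAD 1  -> 1
LOAD 1  -> 1 1
SUB     -> 0
POP     -> (empty)
PUSH -5 -> -5
EQ  — needs 2 operands, stack has 1 → underflow

17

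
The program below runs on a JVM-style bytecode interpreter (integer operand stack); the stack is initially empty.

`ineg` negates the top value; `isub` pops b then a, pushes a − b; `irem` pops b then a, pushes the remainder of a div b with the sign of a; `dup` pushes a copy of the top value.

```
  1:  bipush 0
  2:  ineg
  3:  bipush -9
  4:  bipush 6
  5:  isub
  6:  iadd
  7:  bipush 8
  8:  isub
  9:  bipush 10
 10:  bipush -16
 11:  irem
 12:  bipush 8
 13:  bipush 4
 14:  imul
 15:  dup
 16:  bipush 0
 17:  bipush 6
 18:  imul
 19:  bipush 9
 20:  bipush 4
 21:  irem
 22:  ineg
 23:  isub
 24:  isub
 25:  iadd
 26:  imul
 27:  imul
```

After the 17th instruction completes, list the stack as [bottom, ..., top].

[-23, 10, 32, 32, 0, 6]

bipush 0   -> 0
ineg       -> 0
bipush -9  -> 0 -9
bipush 6   -> 0 -9 6
isub       -> 0 -15
iadd       -> -15
bipush 8   -> -15 8
isub       -> -23
bipush 10  -> -23 10
bipush -16 -> -23 10 -16
irem       -> -23 10
bipush 8   -> -23 10 8
bipush 4   -> -23 10 8 4
imul       -> -23 10 32
dup        -> -23 10 32 32
bipush 0   -> -23 10 32 32 0
bipush 6   -> -23 10 32 32 0 6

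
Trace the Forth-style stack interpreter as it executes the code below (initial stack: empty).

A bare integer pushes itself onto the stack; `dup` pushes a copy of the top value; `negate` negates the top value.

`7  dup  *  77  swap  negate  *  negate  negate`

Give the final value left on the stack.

7      : 7
dup    : 7 7
*      : 49
77     : 49 77
swap   : 77 49
negate : 77 -49
*      : -3773
negate : 3773
negate : -3773

-3773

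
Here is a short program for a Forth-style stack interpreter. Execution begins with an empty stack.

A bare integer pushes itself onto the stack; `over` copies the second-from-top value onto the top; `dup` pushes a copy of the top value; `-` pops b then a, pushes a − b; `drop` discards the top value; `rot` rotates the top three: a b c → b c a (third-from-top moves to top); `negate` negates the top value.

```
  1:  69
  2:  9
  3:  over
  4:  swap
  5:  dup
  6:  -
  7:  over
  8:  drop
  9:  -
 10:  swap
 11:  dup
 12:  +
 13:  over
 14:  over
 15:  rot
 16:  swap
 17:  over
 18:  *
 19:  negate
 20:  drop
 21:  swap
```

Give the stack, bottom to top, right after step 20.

69     -> [69]
9      -> [69, 9]
over   -> [69, 9, 69]
swap   -> [69, 69, 9]
dup    -> [69, 69, 9, 9]
-      -> [69, 69, 0]
over   -> [69, 69, 0, 69]
drop   -> [69, 69, 0]
-      -> [69, 69]
swap   -> [69, 69]
dup    -> [69, 69, 69]
+      -> [69, 138]
over   -> [69, 138, 69]
over   -> [69, 138, 69, 138]
rot    -> [69, 69, 138, 138]
swap   -> [69, 69, 138, 138]
over   -> [69, 69, 138, 138, 138]
*      -> [69, 69, 138, 19044]
negate -> [69, 69, 138, -19044]
drop   -> [69, 69, 138]

[69, 69, 138]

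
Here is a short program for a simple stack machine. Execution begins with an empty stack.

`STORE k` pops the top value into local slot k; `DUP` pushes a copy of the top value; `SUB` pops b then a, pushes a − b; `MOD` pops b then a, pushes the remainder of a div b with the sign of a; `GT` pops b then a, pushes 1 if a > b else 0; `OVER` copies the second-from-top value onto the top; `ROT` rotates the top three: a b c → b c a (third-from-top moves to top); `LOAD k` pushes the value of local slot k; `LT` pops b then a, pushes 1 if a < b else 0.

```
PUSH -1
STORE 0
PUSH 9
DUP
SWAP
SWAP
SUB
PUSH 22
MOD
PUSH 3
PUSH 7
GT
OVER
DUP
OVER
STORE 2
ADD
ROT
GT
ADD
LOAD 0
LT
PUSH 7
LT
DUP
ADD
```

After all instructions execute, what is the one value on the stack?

PUSH -1 : [-1]
STORE 0 : []
PUSH 9  : [9]
DUP     : [9, 9]
SWAP    : [9, 9]
SWAP    : [9, 9]
SUB     : [0]
PUSH 22 : [0, 22]
MOD     : [0]
PUSH 3  : [0, 3]
PUSH 7  : [0, 3, 7]
GT      : [0, 0]
OVER    : [0, 0, 0]
DUP     : [0, 0, 0, 0]
OVER    : [0, 0, 0, 0, 0]
STORE 2 : [0, 0, 0, 0]
ADD     : [0, 0, 0]
ROT     : [0, 0, 0]
GT      : [0, 0]
ADD     : [0]
LOAD 0  : [0, -1]
LT      : [0]
PUSH 7  : [0, 7]
LT      : [1]
DUP     : [1, 1]
ADD     : [2]

2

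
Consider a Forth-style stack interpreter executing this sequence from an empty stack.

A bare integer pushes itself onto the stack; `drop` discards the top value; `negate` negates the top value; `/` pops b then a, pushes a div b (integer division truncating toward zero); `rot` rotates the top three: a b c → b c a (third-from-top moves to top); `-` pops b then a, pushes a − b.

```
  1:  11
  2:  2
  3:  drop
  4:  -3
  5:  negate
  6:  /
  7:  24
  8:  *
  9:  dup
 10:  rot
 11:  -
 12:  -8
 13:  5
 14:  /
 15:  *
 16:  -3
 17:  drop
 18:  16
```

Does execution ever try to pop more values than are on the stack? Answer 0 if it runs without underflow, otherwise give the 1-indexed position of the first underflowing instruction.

11      11
2       11 2
drop    11
-3      11 -3
negate  11 3
/       3
24      3 24
*       72
dup     72 72
rot  — needs 3 operands, stack has 2 → underflow

10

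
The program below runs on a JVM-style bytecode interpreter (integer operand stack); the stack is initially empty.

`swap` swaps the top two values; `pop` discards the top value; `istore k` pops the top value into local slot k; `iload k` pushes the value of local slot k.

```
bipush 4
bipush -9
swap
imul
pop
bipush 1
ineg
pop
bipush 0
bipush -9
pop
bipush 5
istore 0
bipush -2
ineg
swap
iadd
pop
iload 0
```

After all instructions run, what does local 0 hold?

5

bipush 4   [4]
bipush -9  [4, -9]
swap       [-9, 4]
imul       [-36]
pop        []
bipush 1   [1]
ineg       [-1]
pop        []
bipush 0   [0]
bipush -9  [0, -9]
pop        [0]
bipush 5   [0, 5]
istore 0   [0]
bipush -2  [0, -2]
ineg       [0, 2]
swap       [2, 0]
iadd       [2]
pop        []
iload 0    [5]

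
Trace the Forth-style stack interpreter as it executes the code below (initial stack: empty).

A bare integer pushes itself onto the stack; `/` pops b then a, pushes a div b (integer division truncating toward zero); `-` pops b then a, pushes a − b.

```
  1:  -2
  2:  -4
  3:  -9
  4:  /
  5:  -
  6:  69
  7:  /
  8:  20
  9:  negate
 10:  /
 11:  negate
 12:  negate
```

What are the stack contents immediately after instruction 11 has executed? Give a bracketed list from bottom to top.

[0]

-2     -> [-2]
-4     -> [-2, -4]
-9     -> [-2, -4, -9]
/      -> [-2, 0]
-      -> [-2]
69     -> [-2, 69]
/      -> [0]
20     -> [0, 20]
negate -> [0, -20]
/      -> [0]
negate -> [0]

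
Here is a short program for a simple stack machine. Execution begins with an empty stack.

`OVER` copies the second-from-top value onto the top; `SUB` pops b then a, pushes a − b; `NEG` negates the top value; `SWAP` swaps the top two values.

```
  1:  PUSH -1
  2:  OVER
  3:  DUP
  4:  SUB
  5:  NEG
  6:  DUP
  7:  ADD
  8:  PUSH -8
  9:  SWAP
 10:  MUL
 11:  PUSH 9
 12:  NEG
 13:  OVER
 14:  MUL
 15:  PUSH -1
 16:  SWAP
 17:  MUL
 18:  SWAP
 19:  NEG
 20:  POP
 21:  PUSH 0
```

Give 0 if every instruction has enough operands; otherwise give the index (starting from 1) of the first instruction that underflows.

2

PUSH -1  [-1]
OVER  — needs 2 operands, stack has 1 → underflow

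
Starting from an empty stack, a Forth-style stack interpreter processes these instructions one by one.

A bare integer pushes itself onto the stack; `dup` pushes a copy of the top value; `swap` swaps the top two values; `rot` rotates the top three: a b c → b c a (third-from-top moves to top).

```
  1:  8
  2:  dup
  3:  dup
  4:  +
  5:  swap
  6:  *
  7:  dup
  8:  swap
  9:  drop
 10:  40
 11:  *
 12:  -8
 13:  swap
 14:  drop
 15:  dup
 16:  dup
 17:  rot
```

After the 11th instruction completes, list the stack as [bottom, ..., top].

8    → 8
dup  → 8 8
dup  → 8 8 8
+    → 8 16
swap → 16 8
*    → 128
dup  → 128 128
swap → 128 128
drop → 128
40   → 128 40
*    → 5120

[5120]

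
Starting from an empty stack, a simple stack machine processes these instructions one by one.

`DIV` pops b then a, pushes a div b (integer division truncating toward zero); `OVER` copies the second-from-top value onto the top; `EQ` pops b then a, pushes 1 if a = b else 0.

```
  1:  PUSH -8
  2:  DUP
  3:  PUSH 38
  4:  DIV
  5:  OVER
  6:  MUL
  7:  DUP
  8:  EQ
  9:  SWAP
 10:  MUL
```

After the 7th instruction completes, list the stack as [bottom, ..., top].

PUSH -8 -> -8
DUP     -> -8 -8
PUSH 38 -> -8 -8 38
DIV     -> -8 0
OVER    -> -8 0 -8
MUL     -> -8 0
DUP     -> -8 0 0

[-8, 0, 0]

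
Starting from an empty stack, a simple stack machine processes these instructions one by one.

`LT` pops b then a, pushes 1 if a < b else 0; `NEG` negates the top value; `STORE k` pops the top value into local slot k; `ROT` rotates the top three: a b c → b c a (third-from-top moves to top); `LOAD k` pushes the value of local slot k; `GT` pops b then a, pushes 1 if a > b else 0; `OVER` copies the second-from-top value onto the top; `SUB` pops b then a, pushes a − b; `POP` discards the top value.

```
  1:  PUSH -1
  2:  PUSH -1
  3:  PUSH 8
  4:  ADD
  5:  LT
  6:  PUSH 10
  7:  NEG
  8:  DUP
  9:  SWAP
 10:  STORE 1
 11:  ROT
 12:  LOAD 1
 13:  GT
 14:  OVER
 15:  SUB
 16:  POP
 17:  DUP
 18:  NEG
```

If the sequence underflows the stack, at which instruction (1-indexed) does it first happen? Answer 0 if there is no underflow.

11

PUSH -1  -1
PUSH -1  -1 -1
PUSH 8   -1 -1 8
ADD      -1 7
LT       1
PUSH 10  1 10
NEG      1 -10
DUP      1 -10 -10
SWAP     1 -10 -10
STORE 1  1 -10
ROT  — needs 3 operands, stack has 2 → underflow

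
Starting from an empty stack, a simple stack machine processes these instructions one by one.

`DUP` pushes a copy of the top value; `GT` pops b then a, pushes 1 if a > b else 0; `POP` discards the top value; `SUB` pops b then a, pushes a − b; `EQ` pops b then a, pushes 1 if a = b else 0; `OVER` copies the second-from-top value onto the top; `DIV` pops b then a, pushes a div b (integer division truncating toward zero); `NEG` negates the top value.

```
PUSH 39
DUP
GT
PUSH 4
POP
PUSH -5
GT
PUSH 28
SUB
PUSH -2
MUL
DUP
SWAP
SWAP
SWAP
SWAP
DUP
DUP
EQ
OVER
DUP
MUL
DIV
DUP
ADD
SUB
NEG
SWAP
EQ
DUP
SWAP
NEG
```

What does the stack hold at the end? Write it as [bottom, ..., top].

PUSH 39 : 39
DUP     : 39 39
GT      : 0
PUSH 4  : 0 4
POP     : 0
PUSH -5 : 0 -5
GT      : 1
PUSH 28 : 1 28
SUB     : -27
PUSH -2 : -27 -2
MUL     : 54
DUP     : 54 54
SWAP    : 54 54
SWAP    : 54 54
SWAP    : 54 54
SWAP    : 54 54
DUP     : 54 54 54
DUP     : 54 54 54 54
EQ      : 54 54 1
OVER    : 54 54 1 54
DUP     : 54 54 1 54 54
MUL     : 54 54 1 2916
DIV     : 54 54 0
DUP     : 54 54 0 0
ADD     : 54 54 0
SUB     : 54 54
NEG     : 54 -54
SWAP    : -54 54
EQ      : 0
DUP     : 0 0
SWAP    : 0 0
NEG     : 0 0

[0, 0]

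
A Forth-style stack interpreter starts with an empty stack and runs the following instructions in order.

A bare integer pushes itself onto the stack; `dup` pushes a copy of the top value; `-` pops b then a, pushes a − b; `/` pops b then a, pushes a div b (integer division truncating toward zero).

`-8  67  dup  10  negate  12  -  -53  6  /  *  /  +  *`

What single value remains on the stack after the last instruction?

-536

-8      -8
67      -8 67
dup     -8 67 67
10      -8 67 67 10
negate  -8 67 67 -10
12      -8 67 67 -10 12
-       -8 67 67 -22
-53     -8 67 67 -22 -53
6       -8 67 67 -22 -53 6
/       -8 67 67 -22 -8
*       -8 67 67 176
/       -8 67 0
+       -8 67
*       -536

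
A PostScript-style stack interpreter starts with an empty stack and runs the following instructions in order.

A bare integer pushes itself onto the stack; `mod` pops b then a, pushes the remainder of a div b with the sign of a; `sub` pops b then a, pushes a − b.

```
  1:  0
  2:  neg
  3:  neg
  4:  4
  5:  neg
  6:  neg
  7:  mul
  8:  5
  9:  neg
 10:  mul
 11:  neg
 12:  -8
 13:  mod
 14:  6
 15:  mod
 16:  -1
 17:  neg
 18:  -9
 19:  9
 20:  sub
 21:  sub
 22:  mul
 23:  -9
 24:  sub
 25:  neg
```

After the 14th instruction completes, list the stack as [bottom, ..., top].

[0, 6]

0   : 0
neg : 0
neg : 0
4   : 0 4
neg : 0 -4
neg : 0 4
mul : 0
5   : 0 5
neg : 0 -5
mul : 0
neg : 0
-8  : 0 -8
mod : 0
6   : 0 6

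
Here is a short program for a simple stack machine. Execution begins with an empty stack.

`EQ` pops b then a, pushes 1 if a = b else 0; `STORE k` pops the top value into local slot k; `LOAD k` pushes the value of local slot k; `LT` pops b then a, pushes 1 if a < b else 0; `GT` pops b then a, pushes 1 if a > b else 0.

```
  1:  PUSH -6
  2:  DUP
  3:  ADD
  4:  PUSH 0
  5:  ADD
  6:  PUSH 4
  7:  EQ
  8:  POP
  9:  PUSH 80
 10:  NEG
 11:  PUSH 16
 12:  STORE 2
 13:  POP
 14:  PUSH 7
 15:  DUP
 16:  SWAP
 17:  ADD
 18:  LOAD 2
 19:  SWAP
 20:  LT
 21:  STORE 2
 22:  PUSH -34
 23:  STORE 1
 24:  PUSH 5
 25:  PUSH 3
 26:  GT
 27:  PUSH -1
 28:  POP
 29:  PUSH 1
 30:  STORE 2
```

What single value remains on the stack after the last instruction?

PUSH -6  -> -6
DUP      -> -6 -6
ADD      -> -12
PUSH 0   -> -12 0
ADD      -> -12
PUSH 4   -> -12 4
EQ       -> 0
POP      -> (empty)
PUSH 80  -> 80
NEG      -> -80
PUSH 16  -> -80 16
STORE 2  -> -80
POP      -> (empty)
PUSH 7   -> 7
DUP      -> 7 7
SWAP     -> 7 7
ADD      -> 14
LOAD 2   -> 14 16
SWAP     -> 16 14
LT       -> 0
STORE 2  -> (empty)
PUSH -34 -> -34
STORE 1  -> (empty)
PUSH 5   -> 5
PUSH 3   -> 5 3
GT       -> 1
PUSH -1  -> 1 -1
POP      -> 1
PUSH 1   -> 1 1
STORE 2  -> 1

1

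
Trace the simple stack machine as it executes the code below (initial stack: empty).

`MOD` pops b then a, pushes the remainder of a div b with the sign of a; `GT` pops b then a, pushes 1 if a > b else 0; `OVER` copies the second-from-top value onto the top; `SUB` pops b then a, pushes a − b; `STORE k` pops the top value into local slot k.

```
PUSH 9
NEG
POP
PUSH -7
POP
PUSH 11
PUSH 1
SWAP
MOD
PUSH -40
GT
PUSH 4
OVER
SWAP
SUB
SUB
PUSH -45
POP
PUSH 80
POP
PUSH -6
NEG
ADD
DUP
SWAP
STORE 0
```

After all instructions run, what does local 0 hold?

PUSH 9   -> 9
NEG      -> -9
POP      -> (empty)
PUSH -7  -> -7
POP      -> (empty)
PUSH 11  -> 11
PUSH 1   -> 11 1
SWAP     -> 1 11
MOD      -> 1
PUSH -40 -> 1 -40
GT       -> 1
PUSH 4   -> 1 4
OVER     -> 1 4 1
SWAP     -> 1 1 4
SUB      -> 1 -3
SUB      -> 4
PUSH -45 -> 4 -45
POP      -> 4
PUSH 80  -> 4 80
POP      -> 4
PUSH -6  -> 4 -6
NEG      -> 4 6
ADD      -> 10
DUP      -> 10 10
SWAP     -> 10 10
STORE 0  -> 10

10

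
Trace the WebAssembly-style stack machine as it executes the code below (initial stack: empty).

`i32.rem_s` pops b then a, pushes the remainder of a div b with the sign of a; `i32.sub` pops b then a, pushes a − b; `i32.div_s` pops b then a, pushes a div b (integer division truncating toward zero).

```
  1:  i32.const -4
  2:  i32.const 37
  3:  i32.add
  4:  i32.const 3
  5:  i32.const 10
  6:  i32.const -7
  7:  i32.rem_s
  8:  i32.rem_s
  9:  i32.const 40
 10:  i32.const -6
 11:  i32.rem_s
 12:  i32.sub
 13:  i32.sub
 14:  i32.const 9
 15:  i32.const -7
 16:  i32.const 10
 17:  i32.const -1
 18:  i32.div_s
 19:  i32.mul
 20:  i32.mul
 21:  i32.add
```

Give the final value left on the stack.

667

i32.const -4 : [-4]
i32.const 37 : [-4, 37]
i32.add      : [33]
i32.const 3  : [33, 3]
i32.const 10 : [33, 3, 10]
i32.const -7 : [33, 3, 10, -7]
i32.rem_s    : [33, 3, 3]
i32.rem_s    : [33, 0]
i32.const 40 : [33, 0, 40]
i32.const -6 : [33, 0, 40, -6]
i32.rem_s    : [33, 0, 4]
i32.sub      : [33, -4]
i32.sub      : [37]
i32.const 9  : [37, 9]
i32.const -7 : [37, 9, -7]
i32.const 10 : [37, 9, -7, 10]
i32.const -1 : [37, 9, -7, 10, -1]
i32.div_s    : [37, 9, -7, -10]
i32.mul      : [37, 9, 70]
i32.mul      : [37, 630]
i32.add      : [667]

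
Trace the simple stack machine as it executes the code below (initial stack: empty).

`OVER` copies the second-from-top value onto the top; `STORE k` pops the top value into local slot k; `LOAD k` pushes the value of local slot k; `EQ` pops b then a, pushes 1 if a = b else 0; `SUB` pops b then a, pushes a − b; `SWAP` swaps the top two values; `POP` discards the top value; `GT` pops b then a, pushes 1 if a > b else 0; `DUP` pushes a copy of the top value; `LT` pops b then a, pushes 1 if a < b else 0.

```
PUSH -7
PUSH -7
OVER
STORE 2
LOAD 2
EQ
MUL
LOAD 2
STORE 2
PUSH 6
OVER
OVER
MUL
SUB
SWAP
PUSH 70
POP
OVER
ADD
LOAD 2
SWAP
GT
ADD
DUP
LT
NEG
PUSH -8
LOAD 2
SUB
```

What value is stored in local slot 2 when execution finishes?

PUSH -7 → [-7]
PUSH -7 → [-7, -7]
OVER    → [-7, -7, -7]
STORE 2 → [-7, -7]
LOAD 2  → [-7, -7, -7]
EQ      → [-7, 1]
MUL     → [-7]
LOAD 2  → [-7, -7]
STORE 2 → [-7]
PUSH 6  → [-7, 6]
OVER    → [-7, 6, -7]
OVER    → [-7, 6, -7, 6]
MUL     → [-7, 6, -42]
SUB     → [-7, 48]
SWAP    → [48, -7]
PUSH 70 → [48, -7, 70]
POP     → [48, -7]
OVER    → [48, -7, 48]
ADD     → [48, 41]
LOAD 2  → [48, 41, -7]
SWAP    → [48, -7, 41]
GT      → [48, 0]
ADD     → [48]
DUP     → [48, 48]
LT      → [0]
NEG     → [0]
PUSH -8 → [0, -8]
LOAD 2  → [0, -8, -7]
SUB     → [0, -1]

-7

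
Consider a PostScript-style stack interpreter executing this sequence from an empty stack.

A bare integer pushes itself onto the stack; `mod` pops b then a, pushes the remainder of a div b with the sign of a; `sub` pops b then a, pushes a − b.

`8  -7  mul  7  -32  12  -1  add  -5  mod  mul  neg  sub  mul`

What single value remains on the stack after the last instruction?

1400

8   : 8
-7  : 8 -7
mul : -56
7   : -56 7
-32 : -56 7 -32
12  : -56 7 -32 12
-1  : -56 7 -32 12 -1
add : -56 7 -32 11
-5  : -56 7 -32 11 -5
mod : -56 7 -32 1
mul : -56 7 -32
neg : -56 7 32
sub : -56 -25
mul : 1400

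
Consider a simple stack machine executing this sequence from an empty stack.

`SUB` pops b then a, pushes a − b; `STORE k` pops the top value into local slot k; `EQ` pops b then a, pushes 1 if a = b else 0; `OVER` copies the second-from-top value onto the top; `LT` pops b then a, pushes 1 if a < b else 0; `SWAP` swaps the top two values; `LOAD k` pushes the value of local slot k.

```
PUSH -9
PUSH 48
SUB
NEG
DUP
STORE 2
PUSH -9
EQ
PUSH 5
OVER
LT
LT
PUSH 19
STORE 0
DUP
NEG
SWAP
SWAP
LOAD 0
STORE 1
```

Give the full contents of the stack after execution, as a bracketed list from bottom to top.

[0, 0]

PUSH -9 : [-9]
PUSH 48 : [-9, 48]
SUB     : [-57]
NEG     : [57]
DUP     : [57, 57]
STORE 2 : [57]
PUSH -9 : [57, -9]
EQ      : [0]
PUSH 5  : [0, 5]
OVER    : [0, 5, 0]
LT      : [0, 0]
LT      : [0]
PUSH 19 : [0, 19]
STORE 0 : [0]
DUP     : [0, 0]
NEG     : [0, 0]
SWAP    : [0, 0]
SWAP    : [0, 0]
LOAD 0  : [0, 0, 19]
STORE 1 : [0, 0]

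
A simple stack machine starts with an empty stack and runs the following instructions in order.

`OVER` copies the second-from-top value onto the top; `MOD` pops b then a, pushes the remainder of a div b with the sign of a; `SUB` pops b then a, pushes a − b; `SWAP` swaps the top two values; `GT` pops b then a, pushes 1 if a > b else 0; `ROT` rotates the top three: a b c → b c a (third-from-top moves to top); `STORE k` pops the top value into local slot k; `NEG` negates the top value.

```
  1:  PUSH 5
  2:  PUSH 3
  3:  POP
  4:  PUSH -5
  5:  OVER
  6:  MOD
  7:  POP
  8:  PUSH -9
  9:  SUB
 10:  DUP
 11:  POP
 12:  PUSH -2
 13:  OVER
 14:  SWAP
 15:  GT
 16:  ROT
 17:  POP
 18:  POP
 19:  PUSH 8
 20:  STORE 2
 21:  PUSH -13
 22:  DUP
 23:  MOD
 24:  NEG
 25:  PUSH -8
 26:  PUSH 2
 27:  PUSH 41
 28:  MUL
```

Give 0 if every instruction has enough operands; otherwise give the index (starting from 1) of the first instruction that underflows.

PUSH 5  : 5
PUSH 3  : 5 3
POP     : 5
PUSH -5 : 5 -5
OVER    : 5 -5 5
MOD     : 5 0
POP     : 5
PUSH -9 : 5 -9
SUB     : 14
DUP     : 14 14
POP     : 14
PUSH -2 : 14 -2
OVER    : 14 -2 14
SWAP    : 14 14 -2
GT      : 14 1
ROT  — needs 3 operands, stack has 2 → underflow

16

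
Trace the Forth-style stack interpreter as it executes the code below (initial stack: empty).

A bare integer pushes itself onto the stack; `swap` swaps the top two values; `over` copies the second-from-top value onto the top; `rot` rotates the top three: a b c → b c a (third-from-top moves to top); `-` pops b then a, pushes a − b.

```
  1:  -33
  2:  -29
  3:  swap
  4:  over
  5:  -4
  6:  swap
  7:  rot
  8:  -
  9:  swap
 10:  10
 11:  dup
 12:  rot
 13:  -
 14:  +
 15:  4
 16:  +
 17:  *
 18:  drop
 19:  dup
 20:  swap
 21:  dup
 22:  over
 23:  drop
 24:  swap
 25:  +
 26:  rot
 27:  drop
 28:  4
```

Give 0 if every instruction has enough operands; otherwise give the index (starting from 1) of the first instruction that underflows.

26

-33  → [-33]
-29  → [-33, -29]
swap → [-29, -33]
over → [-29, -33, -29]
-4   → [-29, -33, -29, -4]
swap → [-29, -33, -4, -29]
rot  → [-29, -4, -29, -33]
-    → [-29, -4, 4]
swap → [-29, 4, -4]
10   → [-29, 4, -4, 10]
dup  → [-29, 4, -4, 10, 10]
rot  → [-29, 4, 10, 10, -4]
-    → [-29, 4, 10, 14]
+    → [-29, 4, 24]
4    → [-29, 4, 24, 4]
+    → [-29, 4, 28]
*    → [-29, 112]
drop → [-29]
dup  → [-29, -29]
swap → [-29, -29]
dup  → [-29, -29, -29]
over → [-29, -29, -29, -29]
drop → [-29, -29, -29]
swap → [-29, -29, -29]
+    → [-29, -58]
rot  — needs 3 operands, stack has 2 → underflow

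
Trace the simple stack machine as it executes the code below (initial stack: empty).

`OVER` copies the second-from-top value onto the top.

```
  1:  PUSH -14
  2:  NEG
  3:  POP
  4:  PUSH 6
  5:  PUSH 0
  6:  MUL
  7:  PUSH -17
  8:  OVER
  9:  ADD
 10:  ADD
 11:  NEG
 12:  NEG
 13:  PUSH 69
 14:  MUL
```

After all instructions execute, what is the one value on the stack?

PUSH -14 → -14
NEG      → 14
POP      → (empty)
PUSH 6   → 6
PUSH 0   → 6 0
MUL      → 0
PUSH -17 → 0 -17
OVER     → 0 -17 0
ADD      → 0 -17
ADD      → -17
NEG      → 17
NEG      → -17
PUSH 69  → -17 69
MUL      → -1173

-1173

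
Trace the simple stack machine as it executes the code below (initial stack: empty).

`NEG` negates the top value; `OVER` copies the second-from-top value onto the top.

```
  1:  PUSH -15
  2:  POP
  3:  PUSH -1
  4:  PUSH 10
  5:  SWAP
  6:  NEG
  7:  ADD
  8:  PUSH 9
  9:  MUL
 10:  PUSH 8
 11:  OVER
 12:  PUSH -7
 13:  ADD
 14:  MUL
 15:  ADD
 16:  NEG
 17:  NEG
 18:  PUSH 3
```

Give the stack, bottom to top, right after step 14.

PUSH -15 : -15
POP      : (empty)
PUSH -1  : -1
PUSH 10  : -1 10
SWAP     : 10 -1
NEG      : 10 1
ADD      : 11
PUSH 9   : 11 9
MUL      : 99
PUSH 8   : 99 8
OVER     : 99 8 99
PUSH -7  : 99 8 99 -7
ADD      : 99 8 92
MUL      : 99 736

[99, 736]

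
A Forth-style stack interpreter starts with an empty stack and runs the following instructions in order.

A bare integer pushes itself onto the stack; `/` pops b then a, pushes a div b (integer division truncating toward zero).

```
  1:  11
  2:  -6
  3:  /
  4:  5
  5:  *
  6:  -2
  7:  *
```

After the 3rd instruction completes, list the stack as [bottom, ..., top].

11 -> [11]
-6 -> [11, -6]
/  -> [-1]

[-1]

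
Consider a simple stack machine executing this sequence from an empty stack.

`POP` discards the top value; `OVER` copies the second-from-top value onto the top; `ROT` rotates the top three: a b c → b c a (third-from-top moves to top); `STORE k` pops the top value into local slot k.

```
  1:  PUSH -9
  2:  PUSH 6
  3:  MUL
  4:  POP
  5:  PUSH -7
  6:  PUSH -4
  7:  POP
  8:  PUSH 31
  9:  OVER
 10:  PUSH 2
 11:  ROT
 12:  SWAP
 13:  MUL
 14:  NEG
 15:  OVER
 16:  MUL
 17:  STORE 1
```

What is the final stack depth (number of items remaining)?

PUSH -9 -> [-9]
PUSH 6  -> [-9, 6]
MUL     -> [-54]
POP     -> []
PUSH -7 -> [-7]
PUSH -4 -> [-7, -4]
POP     -> [-7]
PUSH 31 -> [-7, 31]
OVER    -> [-7, 31, -7]
PUSH 2  -> [-7, 31, -7, 2]
ROT     -> [-7, -7, 2, 31]
SWAP    -> [-7, -7, 31, 2]
MUL     -> [-7, -7, 62]
NEG     -> [-7, -7, -62]
OVER    -> [-7, -7, -62, -7]
MUL     -> [-7, -7, 434]
STORE 1 -> [-7, -7]

2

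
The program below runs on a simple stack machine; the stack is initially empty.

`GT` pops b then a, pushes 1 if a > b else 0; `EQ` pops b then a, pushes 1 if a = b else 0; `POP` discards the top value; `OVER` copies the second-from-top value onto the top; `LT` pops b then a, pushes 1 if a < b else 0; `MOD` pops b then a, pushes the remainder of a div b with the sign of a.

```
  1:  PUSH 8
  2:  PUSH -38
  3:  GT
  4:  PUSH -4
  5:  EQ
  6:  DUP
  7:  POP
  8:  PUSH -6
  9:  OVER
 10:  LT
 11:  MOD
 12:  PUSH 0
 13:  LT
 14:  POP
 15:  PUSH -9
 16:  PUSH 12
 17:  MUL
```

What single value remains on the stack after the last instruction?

-108

PUSH 8    [8]
PUSH -38  [8, -38]
GT        [1]
PUSH -4   [1, -4]
EQ        [0]
DUP       [0, 0]
POP       [0]
PUSH -6   [0, -6]
OVER      [0, -6, 0]
LT        [0, 1]
MOD       [0]
PUSH 0    [0, 0]
LT        [0]
POP       []
PUSH -9   [-9]
PUSH 12   [-9, 12]
MUL       [-108]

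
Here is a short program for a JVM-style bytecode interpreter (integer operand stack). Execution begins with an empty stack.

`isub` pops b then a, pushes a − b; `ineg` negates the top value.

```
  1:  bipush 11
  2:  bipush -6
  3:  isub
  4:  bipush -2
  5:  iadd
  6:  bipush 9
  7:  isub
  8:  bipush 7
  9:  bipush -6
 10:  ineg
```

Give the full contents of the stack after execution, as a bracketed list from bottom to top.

bipush 11 -> 11
bipush -6 -> 11 -6
isub      -> 17
bipush -2 -> 17 -2
iadd      -> 15
bipush 9  -> 15 9
isub      -> 6
bipush 7  -> 6 7
bipush -6 -> 6 7 -6
ineg      -> 6 7 6

[6, 7, 6]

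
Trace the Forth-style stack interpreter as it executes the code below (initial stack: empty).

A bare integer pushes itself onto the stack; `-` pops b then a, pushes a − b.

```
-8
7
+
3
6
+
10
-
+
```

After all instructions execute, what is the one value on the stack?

-2

-8 : [-8]
7  : [-8, 7]
+  : [-1]
3  : [-1, 3]
6  : [-1, 3, 6]
+  : [-1, 9]
10 : [-1, 9, 10]
-  : [-1, -1]
+  : [-2]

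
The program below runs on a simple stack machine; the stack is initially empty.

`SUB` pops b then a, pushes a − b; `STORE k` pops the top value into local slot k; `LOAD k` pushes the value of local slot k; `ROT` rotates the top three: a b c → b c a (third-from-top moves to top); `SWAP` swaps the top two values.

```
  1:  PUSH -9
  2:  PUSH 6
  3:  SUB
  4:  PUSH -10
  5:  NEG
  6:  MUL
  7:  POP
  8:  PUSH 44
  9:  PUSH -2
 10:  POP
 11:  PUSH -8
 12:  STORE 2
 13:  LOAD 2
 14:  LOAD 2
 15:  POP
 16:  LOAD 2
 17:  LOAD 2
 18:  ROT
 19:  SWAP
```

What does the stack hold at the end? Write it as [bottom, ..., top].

[44, -8, -8, -8]

PUSH -9  -> -9
PUSH 6   -> -9 6
SUB      -> -15
PUSH -10 -> -15 -10
NEG      -> -15 10
MUL      -> -150
POP      -> (empty)
PUSH 44  -> 44
PUSH -2  -> 44 -2
POP      -> 44
PUSH -8  -> 44 -8
STORE 2  -> 44
LOAD 2   -> 44 -8
LOAD 2   -> 44 -8 -8
POP      -> 44 -8
LOAD 2   -> 44 -8 -8
LOAD 2   -> 44 -8 -8 -8
ROT      -> 44 -8 -8 -8
SWAP     -> 44 -8 -8 -8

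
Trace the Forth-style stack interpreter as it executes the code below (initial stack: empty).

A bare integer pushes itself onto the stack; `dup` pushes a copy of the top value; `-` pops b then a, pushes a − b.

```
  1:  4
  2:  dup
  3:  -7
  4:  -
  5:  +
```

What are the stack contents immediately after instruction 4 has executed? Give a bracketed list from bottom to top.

[4, 11]

4    [4]
dup  [4, 4]
-7   [4, 4, -7]
-    [4, 11]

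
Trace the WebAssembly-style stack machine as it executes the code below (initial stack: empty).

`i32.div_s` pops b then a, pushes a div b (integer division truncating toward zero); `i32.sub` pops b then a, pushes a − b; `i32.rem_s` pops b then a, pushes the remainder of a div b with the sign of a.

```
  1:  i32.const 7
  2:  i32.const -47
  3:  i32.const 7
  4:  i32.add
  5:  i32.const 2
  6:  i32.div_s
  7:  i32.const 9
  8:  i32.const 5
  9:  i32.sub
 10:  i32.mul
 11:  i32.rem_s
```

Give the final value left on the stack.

i32.const 7    [7]
i32.const -47  [7, -47]
i32.const 7    [7, -47, 7]
i32.add        [7, -40]
i32.const 2    [7, -40, 2]
i32.div_s      [7, -20]
i32.const 9    [7, -20, 9]
i32.const 5    [7, -20, 9, 5]
i32.sub        [7, -20, 4]
i32.mul        [7, -80]
i32.rem_s      [7]

7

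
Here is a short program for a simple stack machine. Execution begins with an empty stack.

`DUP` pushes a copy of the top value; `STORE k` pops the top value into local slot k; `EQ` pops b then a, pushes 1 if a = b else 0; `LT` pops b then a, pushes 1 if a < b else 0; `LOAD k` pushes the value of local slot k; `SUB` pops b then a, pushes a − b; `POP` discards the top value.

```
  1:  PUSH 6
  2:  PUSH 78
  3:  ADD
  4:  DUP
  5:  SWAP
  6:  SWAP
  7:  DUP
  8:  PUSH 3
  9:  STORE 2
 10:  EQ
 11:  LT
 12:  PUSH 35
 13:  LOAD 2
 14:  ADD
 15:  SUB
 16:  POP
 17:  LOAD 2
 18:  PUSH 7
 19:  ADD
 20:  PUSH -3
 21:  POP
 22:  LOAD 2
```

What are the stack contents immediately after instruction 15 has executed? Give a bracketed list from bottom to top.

[-38]

PUSH 6  -> 6
PUSH 78 -> 6 78
ADD     -> 84
DUP     -> 84 84
SWAP    -> 84 84
SWAP    -> 84 84
DUP     -> 84 84 84
PUSH 3  -> 84 84 84 3
STORE 2 -> 84 84 84
EQ      -> 84 1
LT      -> 0
PUSH 35 -> 0 35
LOAD 2  -> 0 35 3
ADD     -> 0 38
SUB     -> -38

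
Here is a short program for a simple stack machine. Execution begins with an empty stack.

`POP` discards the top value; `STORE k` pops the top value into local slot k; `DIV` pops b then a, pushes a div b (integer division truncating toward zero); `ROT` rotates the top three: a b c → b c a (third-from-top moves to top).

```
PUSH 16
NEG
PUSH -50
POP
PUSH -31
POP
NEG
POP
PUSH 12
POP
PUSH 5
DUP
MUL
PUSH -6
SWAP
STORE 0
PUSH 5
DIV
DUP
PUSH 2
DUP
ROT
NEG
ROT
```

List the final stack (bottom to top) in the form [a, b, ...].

[-1, 2, 1, 2]

PUSH 16  : 16
NEG      : -16
PUSH -50 : -16 -50
POP      : -16
PUSH -31 : -16 -31
POP      : -16
NEG      : 16
POP      : (empty)
PUSH 12  : 12
POP      : (empty)
PUSH 5   : 5
DUP      : 5 5
MUL      : 25
PUSH -6  : 25 -6
SWAP     : -6 25
STORE 0  : -6
PUSH 5   : -6 5
DIV      : -1
DUP      : -1 -1
PUSH 2   : -1 -1 2
DUP      : -1 -1 2 2
ROT      : -1 2 2 -1
NEG      : -1 2 2 1
ROT      : -1 2 1 2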